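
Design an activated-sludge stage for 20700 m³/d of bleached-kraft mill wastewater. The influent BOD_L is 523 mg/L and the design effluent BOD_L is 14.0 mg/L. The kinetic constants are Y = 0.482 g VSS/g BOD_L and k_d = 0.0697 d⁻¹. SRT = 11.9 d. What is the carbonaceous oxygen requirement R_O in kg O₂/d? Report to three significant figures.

R_O ≈ 6590 kg O₂/d

Correct the yield for decay: Y_obs = Y/(1 + k_d θ_c) = 0.482 / (1 + 0.0697 × 11.9) = 0.482 / 1.829 = 0.2635.
Substrate removed = Q·(S₀ − S) = 20700 m³/d × (523 − 14.0) g/m³ = 1.05×10^7 g/d = 10536 kg/d.
P_X = Y_obs·Q·(S₀ − S) = 0.2635 × 10536 = 2776 kg VSS/d.
R_O = Q·(S₀ − S) − 1.42·P_X = 10536 − 1.42 × 2776 = 6594 kg O₂/d.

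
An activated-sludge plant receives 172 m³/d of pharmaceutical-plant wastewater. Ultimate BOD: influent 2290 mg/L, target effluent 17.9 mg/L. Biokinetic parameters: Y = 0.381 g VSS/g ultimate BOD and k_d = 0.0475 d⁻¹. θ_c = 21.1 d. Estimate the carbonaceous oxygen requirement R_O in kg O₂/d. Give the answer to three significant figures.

Y_obs = Y / (1 + k_d θ_c) = 0.381 / (1 + 0.0475 × 21.1) = 0.381 / 2.002 = 0.1903.
Mass of ultimate BOD removed per day: Q(S₀ − S) = 172 × 2272 g/m³ = 390.8 kg/d.
Biomass synthesised: P_X = Y_obs × 390.8 = 74.36 kg VSS/d.
Carbonaceous O₂ demand = substrate oxidised − cell-mass equivalent = 390.8 − 1.42 × 74.36 = 285.2 kg O₂/d.

R_O ≈ 285 kg O₂/d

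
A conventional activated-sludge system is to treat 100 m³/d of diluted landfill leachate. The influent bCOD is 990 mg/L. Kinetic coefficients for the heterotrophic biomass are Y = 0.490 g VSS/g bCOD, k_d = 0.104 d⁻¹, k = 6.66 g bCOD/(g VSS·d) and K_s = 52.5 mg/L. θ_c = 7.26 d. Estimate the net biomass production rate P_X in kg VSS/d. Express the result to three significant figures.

P_X ≈ 27.5 kg VSS/d

From the Monod/SRT balance for a CMAS, S = K_s·(1+k_d θ_c)/[θ_c·(Y k − k_d) − 1] = 52.5 × (1 + 0.104 × 7.26) / [7.26 × (0.490 × 6.66 − 0.104) − 1] = 92.14 / 21.94 = 4.200 mg/L.
Observed yield with endogenous decay: Y_obs = Y / (1 + k_d·θ_c) = 0.490 / (1 + 0.104 × 7.26) = 0.490 / 1.755 = 0.2792 g VSS/g bCOD.
ΔS = 990 − 4.20 = 985.8 mg/L, so the substrate removal rate is 100 × 985.8/1000 = 98.58 kg bCOD/d.
Biomass produced: P_X = Y_obs·Q·ΔS = 0.2792 × 98.58 ≈ 27.52 kg VSS/d.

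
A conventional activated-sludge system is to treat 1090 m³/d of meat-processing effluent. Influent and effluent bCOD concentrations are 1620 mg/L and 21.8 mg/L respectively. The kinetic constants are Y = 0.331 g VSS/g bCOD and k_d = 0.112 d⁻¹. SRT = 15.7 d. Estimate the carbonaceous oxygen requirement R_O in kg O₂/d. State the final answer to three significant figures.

The observed yield is Y_obs = Y/(1 + k_d·θ_c) = 0.331 / (1 + 0.112 × 15.7) = 0.331 / 2.758 = 0.1200 g VSS per g bCOD removed.
Q·(S₀ − S) = 1090 × (1620 − 21.8) × 10⁻³ = 1742 kg/d removed.
P_X = Y_obs·Q·(S₀ − S) = 0.1200 × 1742 = 209.0 kg VSS/d.
R_O = Q·(S₀ − S) − 1.42·P_X = 1742 − 1.42 × 209.0 = 1445 kg O₂/d.

R_O ≈ 1450 kg O₂/d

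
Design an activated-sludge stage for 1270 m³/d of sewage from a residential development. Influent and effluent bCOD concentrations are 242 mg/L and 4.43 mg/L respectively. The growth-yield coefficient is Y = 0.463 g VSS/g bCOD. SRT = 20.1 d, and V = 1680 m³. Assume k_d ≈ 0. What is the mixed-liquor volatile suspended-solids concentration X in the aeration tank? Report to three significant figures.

X ≈ 1670 mg/L

From V·X = Y·Q·(S₀ − S)·θ_c (decay neglected): X = 0.463 × 1270 × (242 − 4.43) × 20.1 / 1680 = 1671 mg/L.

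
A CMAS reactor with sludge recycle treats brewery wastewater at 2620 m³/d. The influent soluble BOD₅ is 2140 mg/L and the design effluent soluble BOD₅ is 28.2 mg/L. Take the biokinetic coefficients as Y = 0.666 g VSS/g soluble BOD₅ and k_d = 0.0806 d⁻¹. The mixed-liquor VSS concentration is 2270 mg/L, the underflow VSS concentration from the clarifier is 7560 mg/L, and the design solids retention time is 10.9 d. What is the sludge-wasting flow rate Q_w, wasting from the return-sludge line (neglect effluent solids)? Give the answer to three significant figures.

Q_w ≈ 259 m³/d

Rearranging the biomass balance for a CMAS with decay, V = Y·Q·ΔS·θ_c / [X·(1+k_d θ_c)] = 0.666 × 2620 × (2140 − 28.2) × 10.9 / [2270 × (1 + 0.0806 × 10.9)] = 4.02×10^7 / 4264 = 9419 m³.
Q_w = (V·X)/(θ_c X_r) = 9419 × 2270 / (10.9 × 7560) = 259.5 m³/d.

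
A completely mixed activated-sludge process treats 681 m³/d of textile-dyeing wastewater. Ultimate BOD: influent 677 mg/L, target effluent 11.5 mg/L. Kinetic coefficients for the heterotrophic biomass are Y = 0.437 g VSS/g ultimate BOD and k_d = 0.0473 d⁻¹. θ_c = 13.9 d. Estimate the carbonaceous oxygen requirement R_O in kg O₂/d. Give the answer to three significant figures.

The observed yield is Y_obs = Y/(1 + k_d·θ_c) = 0.437 / (1 + 0.0473 × 13.9) = 0.437 / 1.657 = 0.2637 g VSS per g ultimate BOD removed.
Substrate removed = Q·(S₀ − S) = 681 m³/d × (677 − 11.5) g/m³ = 4.53×10^5 g/d = 453.2 kg/d.
Biomass synthesised: P_X = Y_obs × 453.2 = 119.5 kg VSS/d.
R_O = Q·(S₀ − S) − 1.42·P_X = 453.2 − 1.42 × 119.5 = 283.5 kg O₂/d.

R_O ≈ 284 kg O₂/d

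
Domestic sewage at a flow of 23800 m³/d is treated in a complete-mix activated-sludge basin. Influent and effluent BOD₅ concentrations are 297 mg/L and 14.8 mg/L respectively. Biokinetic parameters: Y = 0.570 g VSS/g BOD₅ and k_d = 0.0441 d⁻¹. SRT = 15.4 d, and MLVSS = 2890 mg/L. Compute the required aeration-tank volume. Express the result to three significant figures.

V ≈ 12100 m³

Rearranging the biomass balance for a CMAS with decay, V = Y·Q·ΔS·θ_c / [X·(1+k_d θ_c)] = 0.570 × 23800 × (297 − 14.8) × 15.4 / [2890 × (1 + 0.0441 × 15.4)] = 5.9×10^7 / 4853 = 12149 m³.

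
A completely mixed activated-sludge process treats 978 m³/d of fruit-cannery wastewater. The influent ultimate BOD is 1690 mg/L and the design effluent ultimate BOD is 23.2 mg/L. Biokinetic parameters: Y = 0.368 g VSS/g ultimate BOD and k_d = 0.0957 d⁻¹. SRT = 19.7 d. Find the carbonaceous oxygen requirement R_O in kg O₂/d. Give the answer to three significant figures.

Observed yield with endogenous decay: Y_obs = Y / (1 + k_d·θ_c) = 0.368 / (1 + 0.0957 × 19.7) = 0.368 / 2.885 = 0.1275 g VSS/g ultimate BOD.
Q·(S₀ − S) = 978 × (1690 − 23.2) × 10⁻³ = 1630 kg/d removed.
Net sludge production P_X = 0.1275 × 1630 = 207.9 kg VSS/d.
R_O = Q·(S₀ − S) − 1.42·P_X = 1630 − 1.42 × 207.9 = 1335 kg O₂/d.

R_O ≈ 1330 kg O₂/d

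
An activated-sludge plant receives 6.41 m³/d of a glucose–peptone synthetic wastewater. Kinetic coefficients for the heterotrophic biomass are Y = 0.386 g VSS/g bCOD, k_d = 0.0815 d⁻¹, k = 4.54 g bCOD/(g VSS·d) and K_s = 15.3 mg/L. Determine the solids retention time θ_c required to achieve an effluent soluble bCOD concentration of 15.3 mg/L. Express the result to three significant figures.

θ_c ≈ 1.26 d

From 1/θ_c = Y·k·S/(K_s + S) − k_d: Y·k·S/(K_s+S) = 0.386 × 4.54 × 15.3 / (15.3 + 15.3) = 0.8762 d⁻¹.
1/θ_c = 0.8762 − 0.0815 = 0.7947 d⁻¹, so θ_c = 1.258 d.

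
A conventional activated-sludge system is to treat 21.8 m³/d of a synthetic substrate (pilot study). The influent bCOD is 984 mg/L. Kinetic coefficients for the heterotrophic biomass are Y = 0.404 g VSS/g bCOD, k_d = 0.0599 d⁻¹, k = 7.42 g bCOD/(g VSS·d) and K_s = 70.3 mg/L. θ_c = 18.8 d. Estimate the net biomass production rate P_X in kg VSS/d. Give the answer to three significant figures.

Effluent substrate depends only on kinetics and SRT: S = K_s(1 + k_d θ_c) / [θ_c(Yk − k_d) − 1] = 70.3 × (1 + 0.0599 × 18.8) / [18.8 × (0.404 × 7.42 − 0.0599) − 1] = 149.5 / 54.23 = 2.756 mg/L.
Observed yield with endogenous decay: Y_obs = Y / (1 + k_d·θ_c) = 0.404 / (1 + 0.0599 × 18.8) = 0.404 / 2.126 = 0.1900 g VSS/g bCOD.
Substrate removed = Q·(S₀ − S) = 21.8 m³/d × (984 − 2.76) g/m³ = 2.14×10^4 g/d = 21.39 kg/d.
So the net sludge growth is P_X = 0.1900 × 21.39 = 4.065 kg VSS/d.

P_X ≈ 4.06 kg VSS/d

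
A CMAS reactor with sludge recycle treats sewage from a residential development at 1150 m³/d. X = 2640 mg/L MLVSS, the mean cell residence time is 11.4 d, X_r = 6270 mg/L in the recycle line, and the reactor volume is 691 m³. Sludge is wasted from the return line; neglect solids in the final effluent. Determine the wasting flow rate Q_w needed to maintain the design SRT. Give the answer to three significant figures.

Q_w = (V·X)/(θ_c X_r) = 691.0 × 2640 / (11.4 × 6270) = 25.52 m³/d.

Q_w ≈ 25.5 m³/d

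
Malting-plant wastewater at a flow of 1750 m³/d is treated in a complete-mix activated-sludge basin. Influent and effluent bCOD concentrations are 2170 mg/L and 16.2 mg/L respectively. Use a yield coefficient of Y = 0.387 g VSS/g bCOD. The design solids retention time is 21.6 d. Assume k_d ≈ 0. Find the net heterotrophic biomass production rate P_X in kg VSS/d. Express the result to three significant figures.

Since k_d ≈ 0, Y_obs = Y = 0.387 g VSS/g bCOD.
Mass of bCOD removed per day: Q(S₀ − S) = 1750 × 2154 g/m³ = 3769 kg/d.
P_X = Y_obs · Q(S₀ − S) = 0.3870 × 3769 = 1459 kg VSS/d.

P_X ≈ 1460 kg VSS/d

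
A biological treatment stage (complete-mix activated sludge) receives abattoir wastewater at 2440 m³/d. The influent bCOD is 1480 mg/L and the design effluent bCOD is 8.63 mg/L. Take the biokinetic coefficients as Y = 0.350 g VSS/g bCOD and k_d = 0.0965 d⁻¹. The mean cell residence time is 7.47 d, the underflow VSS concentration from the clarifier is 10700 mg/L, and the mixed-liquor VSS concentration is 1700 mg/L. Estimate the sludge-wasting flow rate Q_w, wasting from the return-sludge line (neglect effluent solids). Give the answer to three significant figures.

Q_w ≈ 68.2 m³/d

From the SRT design equation V = Y Q (S₀−S) θ_c / [X (1 + k_d θ_c)] = 0.350 × 2440 × (1480 − 8.63) × 7.47 / [1700 × (1 + 0.0965 × 7.47)] = 9.39×10^6 / 2925 = 3209 m³.
Wasting from the return line (neglecting effluent solids): Q_w = V·X / (θ_c·X_r) = 3209 × 1700 / (7.47 × 10700) = 68.24 m³/d.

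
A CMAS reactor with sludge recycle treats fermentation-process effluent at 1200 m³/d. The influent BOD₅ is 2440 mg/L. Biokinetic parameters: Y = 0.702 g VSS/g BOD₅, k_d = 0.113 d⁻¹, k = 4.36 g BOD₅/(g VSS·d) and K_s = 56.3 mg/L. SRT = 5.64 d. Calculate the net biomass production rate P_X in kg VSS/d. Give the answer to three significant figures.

P_X ≈ 1250 kg VSS/d

For a completely mixed reactor with recycle the Lawrence–McCarty relation gives S = K_s·(1 + k_d·θ_c) / [θ_c·(Y·k − k_d) − 1] = 56.3 × (1 + 0.113 × 5.64) / [5.64 × (0.702 × 4.36 − 0.113) − 1] = 92.18 / 15.63 = 5.900 mg/L.
Observed yield with endogenous decay: Y_obs = Y / (1 + k_d·θ_c) = 0.702 / (1 + 0.113 × 5.64) = 0.702 / 1.637 = 0.4287 g VSS/g BOD₅.
Mass of BOD₅ removed per day: Q(S₀ − S) = 1200 × 2434 g/m³ = 2921 kg/d.
P_X = Y_obs · Q(S₀ − S) = 0.4287 × 2921 = 1252 kg VSS/d.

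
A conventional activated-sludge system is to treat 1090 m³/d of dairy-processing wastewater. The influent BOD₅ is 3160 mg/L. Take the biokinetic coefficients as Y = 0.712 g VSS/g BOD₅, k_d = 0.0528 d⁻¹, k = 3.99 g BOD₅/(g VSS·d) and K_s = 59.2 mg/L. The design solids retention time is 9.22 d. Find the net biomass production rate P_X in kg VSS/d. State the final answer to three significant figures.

From the Monod/SRT balance for a CMAS, S = K_s·(1+k_d θ_c)/[θ_c·(Y k − k_d) − 1] = 59.2 × (1 + 0.0528 × 9.22) / [9.22 × (0.712 × 3.99 − 0.0528) − 1] = 88.02 / 24.71 = 3.563 mg/L.
Observed yield with endogenous decay: Y_obs = Y / (1 + k_d·θ_c) = 0.712 / (1 + 0.0528 × 9.22) = 0.712 / 1.487 = 0.4789 g VSS/g BOD₅.
Substrate removed = Q·(S₀ − S) = 1090 m³/d × (3160 − 3.56) g/m³ = 3.44×10^6 g/d = 3441 kg/d.
So the net sludge growth is P_X = 0.4789 × 3441 = 1648 kg VSS/d.

P_X ≈ 1650 kg VSS/d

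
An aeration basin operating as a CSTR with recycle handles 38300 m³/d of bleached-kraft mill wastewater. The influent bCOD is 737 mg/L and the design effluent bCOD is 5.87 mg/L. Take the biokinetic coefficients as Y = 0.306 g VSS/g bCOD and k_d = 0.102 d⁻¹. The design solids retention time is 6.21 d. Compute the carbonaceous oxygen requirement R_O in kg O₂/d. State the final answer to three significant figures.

Y_obs = Y / (1 + k_d θ_c) = 0.306 / (1 + 0.102 × 6.21) = 0.306 / 1.633 = 0.1873.
Mass of bCOD removed per day: Q(S₀ − S) = 38300 × 731.1 g/m³ = 28002 kg/d.
P_X = Y_obs·Q·(S₀ − S) = 0.1873 × 28002 = 5246 kg VSS/d.
R_O = Q·(S₀ − S) − 1.42·P_X = 28002 − 1.42 × 5246 = 20553 kg O₂/d.

R_O ≈ 20600 kg O₂/d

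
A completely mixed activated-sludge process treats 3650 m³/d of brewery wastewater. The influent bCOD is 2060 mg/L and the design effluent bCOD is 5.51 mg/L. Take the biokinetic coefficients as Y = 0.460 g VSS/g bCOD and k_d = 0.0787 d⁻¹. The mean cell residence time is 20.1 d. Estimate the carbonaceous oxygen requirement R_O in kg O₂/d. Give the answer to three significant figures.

R_O ≈ 5600 kg O₂/d

The observed yield is Y_obs = Y/(1 + k_d·θ_c) = 0.460 / (1 + 0.0787 × 20.1) = 0.460 / 2.582 = 0.1782 g VSS per g bCOD removed.
Mass of bCOD removed per day: Q(S₀ − S) = 3650 × 2054 g/m³ = 7499 kg/d.
Net sludge production P_X = 0.1782 × 7499 = 1336 kg VSS/d.
R_O = Q·ΔS − 1.42 P_X = 7499 − 1897 = 5602 kg O₂/d.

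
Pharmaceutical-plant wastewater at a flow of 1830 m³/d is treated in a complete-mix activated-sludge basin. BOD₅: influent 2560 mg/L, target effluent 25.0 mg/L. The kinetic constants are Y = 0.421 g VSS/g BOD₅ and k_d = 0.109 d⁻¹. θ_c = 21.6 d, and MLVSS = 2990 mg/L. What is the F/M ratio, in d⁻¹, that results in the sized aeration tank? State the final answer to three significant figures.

From the SRT design equation V = Y Q (S₀−S) θ_c / [X (1 + k_d θ_c)] = 0.421 × 1830 × (2560 − 25.0) × 21.6 / [2990 × (1 + 0.109 × 21.6)] = 4.22×10^7 / 10030 = 4206 m³.
Food-to-microorganism ratio F/M = Q S₀ / (V X) = 1830 × 2560 / (4206 × 2990) = 0.3725 d⁻¹.

F/M ≈ 0.373 d⁻¹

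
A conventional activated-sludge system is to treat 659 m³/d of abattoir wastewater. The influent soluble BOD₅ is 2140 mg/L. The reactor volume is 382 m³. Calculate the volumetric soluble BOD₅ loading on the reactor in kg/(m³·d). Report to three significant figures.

L_v = Q S₀ / V = 659 × 2140 × 10⁻³ / 382.0 = 3.692 kg/(m³·d).

L_v ≈ 3.69 kg soluble BOD₅/(m³·d)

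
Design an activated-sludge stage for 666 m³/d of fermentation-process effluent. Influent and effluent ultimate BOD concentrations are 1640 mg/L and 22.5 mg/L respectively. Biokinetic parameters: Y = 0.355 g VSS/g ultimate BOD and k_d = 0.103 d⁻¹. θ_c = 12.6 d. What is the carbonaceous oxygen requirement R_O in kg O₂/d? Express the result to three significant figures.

R_O ≈ 841 kg O₂/d

The observed yield is Y_obs = Y/(1 + k_d·θ_c) = 0.355 / (1 + 0.103 × 12.6) = 0.355 / 2.298 = 0.1545 g VSS per g ultimate BOD removed.
ΔS = 1640 − 22.5 = 1618 mg/L, so the substrate removal rate is 666 × 1618/1000 = 1077 kg ultimate BOD/d.
P_X = Y_obs·Q·(S₀ − S) = 0.1545 × 1077 = 166.4 kg VSS/d.
R_O = Q·(S₀ − S) − 1.42·P_X = 1077 − 1.42 × 166.4 = 840.9 kg O₂/d.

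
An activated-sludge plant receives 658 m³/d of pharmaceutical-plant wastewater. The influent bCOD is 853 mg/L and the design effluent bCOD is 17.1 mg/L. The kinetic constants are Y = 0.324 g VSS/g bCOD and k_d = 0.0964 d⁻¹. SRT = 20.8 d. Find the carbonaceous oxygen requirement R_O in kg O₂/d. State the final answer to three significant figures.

Y_obs = Y / (1 + k_d θ_c) = 0.324 / (1 + 0.0964 × 20.8) = 0.324 / 3.005 = 0.1078.
Q·(S₀ − S) = 658 × (853 − 17.1) × 10⁻³ = 550.0 kg/d removed.
P_X = Y_obs·Q·(S₀ − S) = 0.1078 × 550.0 = 59.30 kg VSS/d.
Carbonaceous O₂ demand = substrate oxidised − cell-mass equivalent = 550.0 − 1.42 × 59.30 = 465.8 kg O₂/d.

R_O ≈ 466 kg O₂/d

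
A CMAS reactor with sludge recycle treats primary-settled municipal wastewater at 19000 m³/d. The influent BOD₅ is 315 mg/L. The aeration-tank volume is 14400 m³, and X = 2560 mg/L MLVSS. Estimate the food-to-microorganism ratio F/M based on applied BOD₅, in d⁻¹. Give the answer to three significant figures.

F/M ≈ 0.162 d⁻¹

F/M = Q·S₀ / (V·X) = 19000 × 315 / (14400 × 2560) = 0.1624 g BOD₅·(g VSS·d)⁻¹.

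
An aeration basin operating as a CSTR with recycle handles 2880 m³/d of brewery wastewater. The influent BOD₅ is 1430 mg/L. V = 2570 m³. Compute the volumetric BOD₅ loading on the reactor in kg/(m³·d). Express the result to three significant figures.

L_v ≈ 1.60 kg BOD₅/(m³·d)

Applied BOD₅ load per unit volume = Q·S₀/V = (2880 × 1430/1000)/2570 = 1.602 kg BOD₅·m⁻³·d⁻¹.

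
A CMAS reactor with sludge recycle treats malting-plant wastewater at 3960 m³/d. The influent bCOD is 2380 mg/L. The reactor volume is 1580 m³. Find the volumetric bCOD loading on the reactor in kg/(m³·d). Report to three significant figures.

L_v ≈ 5.97 kg bCOD/(m³·d)

Volumetric loading L_v = Q·S₀ / V = 3960 × 2380 g/m³ / 1580 m³ = 5965 g/(m³·d) = 5.965 kg bCOD/(m³·d).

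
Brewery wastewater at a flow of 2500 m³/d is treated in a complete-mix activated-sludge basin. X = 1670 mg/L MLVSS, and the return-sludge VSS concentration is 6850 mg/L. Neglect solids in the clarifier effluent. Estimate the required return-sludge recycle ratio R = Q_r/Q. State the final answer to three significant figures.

Solids balance on the clarifier gives (1+R)X = R·X_r, so R = X/(X_r − X) = 1670 / (6850 − 1670) = 0.3224.

R ≈ 0.322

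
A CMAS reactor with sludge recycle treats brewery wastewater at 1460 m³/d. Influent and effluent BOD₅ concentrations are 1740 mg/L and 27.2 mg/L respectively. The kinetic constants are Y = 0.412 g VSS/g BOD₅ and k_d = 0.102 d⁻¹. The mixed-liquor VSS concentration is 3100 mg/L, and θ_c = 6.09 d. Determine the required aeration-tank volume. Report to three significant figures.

V ≈ 1250 m³

Steady-state biomass mass balance: V·X·(1 + k_d·θ_c) = Y·Q·(S₀ − S)·θ_c, so V = 0.412 × 1460 × (1740 − 27.2) × 6.09 / [3100 × (1 + 0.102 × 6.09)] = 6.27×10^6 / 5026 = 1248 m³.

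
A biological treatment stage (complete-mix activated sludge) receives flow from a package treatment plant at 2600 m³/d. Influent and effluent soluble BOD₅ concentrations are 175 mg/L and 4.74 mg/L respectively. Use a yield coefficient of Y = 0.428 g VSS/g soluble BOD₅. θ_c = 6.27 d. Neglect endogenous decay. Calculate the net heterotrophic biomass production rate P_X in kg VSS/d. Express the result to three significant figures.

P_X ≈ 189 kg VSS/d

No decay correction is needed, so Y_obs = Y = 0.428.
ΔS = 175 − 4.74 = 170.3 mg/L, so the substrate removal rate is 2600 × 170.3/1000 = 442.7 kg soluble BOD₅/d.
Net biomass production P_X = Y_obs × Q·(S₀ − S) = 0.4280 × 442.7 = 189.5 kg VSS/d.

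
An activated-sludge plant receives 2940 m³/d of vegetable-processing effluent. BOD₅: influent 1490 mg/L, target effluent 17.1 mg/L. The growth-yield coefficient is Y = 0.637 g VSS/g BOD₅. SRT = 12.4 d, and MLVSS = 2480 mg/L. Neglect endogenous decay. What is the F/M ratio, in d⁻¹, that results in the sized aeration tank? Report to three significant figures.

With k_d = 0 the design equation reduces to V = Y Q (S₀−S) θ_c / X = 0.637 × 2940 × (1490 − 17.1) × 12.4 / 2480 = 13792 m³.
F/M = Q·S₀ / (V·X) = 2940 × 1490 / (13792 × 2480) = 0.1281 g BOD₅·(g VSS·d)⁻¹.

F/M ≈ 0.128 d⁻¹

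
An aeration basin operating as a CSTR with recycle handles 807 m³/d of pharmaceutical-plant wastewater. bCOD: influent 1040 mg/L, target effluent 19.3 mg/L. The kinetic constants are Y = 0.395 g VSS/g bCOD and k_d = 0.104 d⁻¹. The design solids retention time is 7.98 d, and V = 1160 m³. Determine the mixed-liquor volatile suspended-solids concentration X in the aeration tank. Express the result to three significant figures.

X ≈ 1220 mg/L

Solving the biomass balance for X: X = Y Q (S₀−S) θ_c / [V (1+k_d θ_c)] = 0.395 × 807 × (1040 − 19.3) × 7.98 / [1160 × (1 + 0.104 × 7.98)] = 1223 mg/L.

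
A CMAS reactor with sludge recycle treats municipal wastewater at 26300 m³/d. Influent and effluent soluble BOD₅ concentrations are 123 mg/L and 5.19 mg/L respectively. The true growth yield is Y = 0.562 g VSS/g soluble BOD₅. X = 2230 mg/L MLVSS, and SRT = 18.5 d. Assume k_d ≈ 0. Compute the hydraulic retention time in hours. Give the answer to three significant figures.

V·X = Y·Q·ΔS·θ_c gives V = 0.562 × 26300 × (123 − 5.19) × 18.5 / 2230 = 14446 m³.
Hydraulic retention time τ = V/Q = 14446 / 26300 = 0.5493 d = 13.18 h.

τ ≈ 13.2 h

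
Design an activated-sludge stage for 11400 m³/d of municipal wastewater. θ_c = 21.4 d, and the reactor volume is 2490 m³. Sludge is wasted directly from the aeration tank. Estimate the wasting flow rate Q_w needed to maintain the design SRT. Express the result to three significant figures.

With mixed-liquor wasting, θ_c = V/Q_w, so Q_w = V/θ_c = 2490/21.4 = 116.4 m³/d.

Q_w ≈ 116 m³/d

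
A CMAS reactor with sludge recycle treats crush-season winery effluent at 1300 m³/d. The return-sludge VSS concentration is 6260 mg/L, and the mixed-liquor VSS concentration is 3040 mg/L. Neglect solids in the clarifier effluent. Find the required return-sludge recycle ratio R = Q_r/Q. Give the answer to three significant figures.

R ≈ 0.944

Mass balance around the secondary clarifier (neglecting effluent solids): R = X / (X_r − X) = 3040 / (6260 − 3040) = 0.9441.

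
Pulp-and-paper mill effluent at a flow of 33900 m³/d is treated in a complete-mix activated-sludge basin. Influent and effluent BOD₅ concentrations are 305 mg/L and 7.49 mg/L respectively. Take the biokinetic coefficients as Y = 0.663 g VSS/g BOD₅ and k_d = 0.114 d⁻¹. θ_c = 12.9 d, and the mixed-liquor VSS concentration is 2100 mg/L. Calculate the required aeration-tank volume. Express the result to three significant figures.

Rearranging the biomass balance for a CMAS with decay, V = Y·Q·ΔS·θ_c / [X·(1+k_d θ_c)] = 0.663 × 33900 × (305 − 7.49) × 12.9 / [2100 × (1 + 0.114 × 12.9)] = 8.63×10^7 / 5188 = 16626 m³.

V ≈ 16600 m³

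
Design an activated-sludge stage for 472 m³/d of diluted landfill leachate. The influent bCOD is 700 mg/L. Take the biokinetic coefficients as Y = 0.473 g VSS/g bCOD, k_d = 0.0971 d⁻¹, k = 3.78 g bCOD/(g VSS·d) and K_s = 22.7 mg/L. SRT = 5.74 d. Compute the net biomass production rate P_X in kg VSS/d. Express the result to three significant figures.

P_X ≈ 99.8 kg VSS/d

From the Monod/SRT balance for a CMAS, S = K_s·(1+k_d θ_c)/[θ_c·(Y k − k_d) − 1] = 22.7 × (1 + 0.0971 × 5.74) / [5.74 × (0.473 × 3.78 − 0.0971) − 1] = 35.35 / 8.705 = 4.061 mg/L.
Correct the yield for decay: Y_obs = Y/(1 + k_d θ_c) = 0.473 / (1 + 0.0971 × 5.74) = 0.473 / 1.557 = 0.3037.
Mass of bCOD removed per day: Q(S₀ − S) = 472 × 695.9 g/m³ = 328.5 kg/d.
Biomass produced: P_X = Y_obs·Q·ΔS = 0.3037 × 328.5 ≈ 99.77 kg VSS/d.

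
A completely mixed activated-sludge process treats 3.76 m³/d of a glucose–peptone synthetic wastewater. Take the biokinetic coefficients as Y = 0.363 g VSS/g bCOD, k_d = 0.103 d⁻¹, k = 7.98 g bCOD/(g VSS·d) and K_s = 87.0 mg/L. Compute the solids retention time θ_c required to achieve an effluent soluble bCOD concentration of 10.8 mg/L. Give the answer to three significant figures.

θ_c ≈ 4.61 d

Specific growth rate at S = 10.8 mg/L: μ = YkS/(K_s+S) = 0.363·7.98·10.8/(87.0+10.8) = 0.3199 d⁻¹.
1/θ_c = 0.3199 − 0.103 = 0.2169 d⁻¹, so θ_c = 4.611 d.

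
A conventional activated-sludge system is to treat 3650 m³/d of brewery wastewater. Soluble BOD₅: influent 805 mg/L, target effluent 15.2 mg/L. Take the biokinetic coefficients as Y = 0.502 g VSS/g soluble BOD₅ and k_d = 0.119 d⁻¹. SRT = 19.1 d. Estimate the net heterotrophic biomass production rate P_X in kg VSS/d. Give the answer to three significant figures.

P_X ≈ 442 kg VSS/d

The observed yield is Y_obs = Y/(1 + k_d·θ_c) = 0.502 / (1 + 0.119 × 19.1) = 0.502 / 3.273 = 0.1534 g VSS per g soluble BOD₅ removed.
ΔS = 805 − 15.2 = 789.8 mg/L, so the substrate removal rate is 3650 × 789.8/1000 = 2883 kg soluble BOD₅/d.
P_X = Y_obs · Q(S₀ − S) = 0.1534 × 2883 = 442.2 kg VSS/d.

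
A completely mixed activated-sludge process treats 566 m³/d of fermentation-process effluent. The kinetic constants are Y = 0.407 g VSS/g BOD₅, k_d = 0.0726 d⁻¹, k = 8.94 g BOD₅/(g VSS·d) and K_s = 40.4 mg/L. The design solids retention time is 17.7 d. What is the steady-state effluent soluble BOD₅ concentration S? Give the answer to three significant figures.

Effluent substrate depends only on kinetics and SRT: S = K_s(1 + k_d θ_c) / [θ_c(Yk − k_d) − 1] = 40.4 × (1 + 0.0726 × 17.7) / [17.7 × (0.407 × 8.94 − 0.0726) − 1] = 92.31 / 62.12 = 1.486 mg/L.

S ≈ 1.49 mg/L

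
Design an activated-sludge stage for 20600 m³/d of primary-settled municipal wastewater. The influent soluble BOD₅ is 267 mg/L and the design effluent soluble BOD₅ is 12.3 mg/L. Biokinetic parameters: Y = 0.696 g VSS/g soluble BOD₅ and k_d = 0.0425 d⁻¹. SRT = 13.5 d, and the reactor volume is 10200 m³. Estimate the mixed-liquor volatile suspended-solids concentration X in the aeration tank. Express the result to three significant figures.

X ≈ 3070 mg/L

Solving the biomass balance for X: X = Y Q (S₀−S) θ_c / [V (1+k_d θ_c)] = 0.696 × 20600 × (267 − 12.3) × 13.5 / [10200 × (1 + 0.0425 × 13.5)] = 3071 mg/L.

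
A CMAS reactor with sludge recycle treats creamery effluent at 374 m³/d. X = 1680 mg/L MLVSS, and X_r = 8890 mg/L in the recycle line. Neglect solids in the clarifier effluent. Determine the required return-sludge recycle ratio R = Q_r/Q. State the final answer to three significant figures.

Solids balance on the clarifier gives (1+R)X = R·X_r, so R = X/(X_r − X) = 1680 / (8890 − 1680) = 0.2330.

R ≈ 0.233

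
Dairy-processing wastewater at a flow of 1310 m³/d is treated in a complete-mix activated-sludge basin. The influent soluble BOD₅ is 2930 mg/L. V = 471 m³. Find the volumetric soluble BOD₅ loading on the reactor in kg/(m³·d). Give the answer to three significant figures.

L_v ≈ 8.15 kg soluble BOD₅/(m³·d)

Applied soluble BOD₅ load per unit volume = Q·S₀/V = (1310 × 2930/1000)/471.0 = 8.149 kg soluble BOD₅·m⁻³·d⁻¹.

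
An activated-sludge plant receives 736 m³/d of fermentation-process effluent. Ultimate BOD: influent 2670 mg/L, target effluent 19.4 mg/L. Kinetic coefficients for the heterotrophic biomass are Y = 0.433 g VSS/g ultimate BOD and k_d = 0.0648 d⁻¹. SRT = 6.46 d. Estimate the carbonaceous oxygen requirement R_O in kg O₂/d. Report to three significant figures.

Y_obs = Y / (1 + k_d θ_c) = 0.433 / (1 + 0.0648 × 6.46) = 0.433 / 1.419 = 0.3052.
Substrate removed = Q·(S₀ − S) = 736 m³/d × (2670 − 19.4) g/m³ = 1.95×10^6 g/d = 1951 kg/d.
Biomass synthesised: P_X = Y_obs × 1951 = 595.5 kg VSS/d.
R_O = Q·ΔS − 1.42 P_X = 1951 − 845.5 = 1105 kg O₂/d.

R_O ≈ 1110 kg O₂/d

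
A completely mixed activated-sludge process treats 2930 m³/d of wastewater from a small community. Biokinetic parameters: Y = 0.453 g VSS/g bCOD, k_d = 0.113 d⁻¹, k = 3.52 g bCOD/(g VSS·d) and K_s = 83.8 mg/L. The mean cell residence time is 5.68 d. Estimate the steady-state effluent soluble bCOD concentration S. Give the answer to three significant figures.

For a completely mixed reactor with recycle the Lawrence–McCarty relation gives S = K_s·(1 + k_d·θ_c) / [θ_c·(Y·k − k_d) − 1] = 83.8 × (1 + 0.113 × 5.68) / [5.68 × (0.453 × 3.52 − 0.113) − 1] = 137.6 / 7.415 = 18.55 mg/L.

S ≈ 18.6 mg/L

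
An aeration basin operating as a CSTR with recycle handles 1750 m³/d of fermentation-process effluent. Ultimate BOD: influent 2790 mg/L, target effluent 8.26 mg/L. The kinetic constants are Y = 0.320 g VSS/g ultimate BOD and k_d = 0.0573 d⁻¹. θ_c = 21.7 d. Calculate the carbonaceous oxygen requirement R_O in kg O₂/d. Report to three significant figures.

Correct the yield for decay: Y_obs = Y/(1 + k_d θ_c) = 0.320 / (1 + 0.0573 × 21.7) = 0.320 / 2.243 = 0.1426.
Q·(S₀ − S) = 1750 × (2790 − 8.26) × 10⁻³ = 4868 kg/d removed.
Net sludge production P_X = 0.1426 × 4868 = 694.4 kg VSS/d.
R_O = Q·(S₀ − S) − 1.42·P_X = 4868 − 1.42 × 694.4 = 3882 kg O₂/d.

R_O ≈ 3880 kg O₂/d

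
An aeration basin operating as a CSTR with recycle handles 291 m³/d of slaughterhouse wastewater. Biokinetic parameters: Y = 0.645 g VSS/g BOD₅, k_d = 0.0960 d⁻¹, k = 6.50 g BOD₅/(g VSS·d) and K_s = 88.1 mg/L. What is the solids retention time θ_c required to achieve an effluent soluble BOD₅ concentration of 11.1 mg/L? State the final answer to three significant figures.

θ_c ≈ 2.68 d

From 1/θ_c = Y·k·S/(K_s + S) − k_d: Y·k·S/(K_s+S) = 0.645 × 6.50 × 11.1 / (88.1 + 11.1) = 0.4691 d⁻¹.
1/θ_c = 0.4691 − 0.0960 = 0.3731 d⁻¹, so θ_c = 2.680 d.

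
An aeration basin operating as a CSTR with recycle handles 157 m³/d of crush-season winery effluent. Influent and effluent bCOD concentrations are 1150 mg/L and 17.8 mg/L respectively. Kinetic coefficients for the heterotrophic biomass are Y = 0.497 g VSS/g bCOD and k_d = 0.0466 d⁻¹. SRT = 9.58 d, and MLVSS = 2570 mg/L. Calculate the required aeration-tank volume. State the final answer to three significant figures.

V ≈ 228 m³

Rearranging the biomass balance for a CMAS with decay, V = Y·Q·ΔS·θ_c / [X·(1+k_d θ_c)] = 0.497 × 157 × (1150 − 17.8) × 9.58 / [2570 × (1 + 0.0466 × 9.58)] = 8.46×10^5 / 3717 = 227.7 m³.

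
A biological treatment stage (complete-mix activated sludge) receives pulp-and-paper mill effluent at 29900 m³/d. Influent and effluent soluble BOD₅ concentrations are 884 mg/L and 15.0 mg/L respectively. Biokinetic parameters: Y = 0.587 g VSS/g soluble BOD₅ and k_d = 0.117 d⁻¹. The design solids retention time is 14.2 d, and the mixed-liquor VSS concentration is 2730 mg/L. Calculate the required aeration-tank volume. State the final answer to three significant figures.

Rearranging the biomass balance for a CMAS with decay, V = Y·Q·ΔS·θ_c / [X·(1+k_d θ_c)] = 0.587 × 29900 × (884 − 15.0) × 14.2 / [2730 × (1 + 0.117 × 14.2)] = 2.17×10^8 / 7266 = 29809 m³.

V ≈ 29800 m³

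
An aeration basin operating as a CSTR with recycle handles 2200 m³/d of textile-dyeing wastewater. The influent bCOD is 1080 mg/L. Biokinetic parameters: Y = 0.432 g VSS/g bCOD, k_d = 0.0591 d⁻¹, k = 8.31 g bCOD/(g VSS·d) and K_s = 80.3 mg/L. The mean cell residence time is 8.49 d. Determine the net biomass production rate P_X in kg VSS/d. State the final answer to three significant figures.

For a completely mixed reactor with recycle the Lawrence–McCarty relation gives S = K_s·(1 + k_d·θ_c) / [θ_c·(Y·k − k_d) − 1] = 80.3 × (1 + 0.0591 × 8.49) / [8.49 × (0.432 × 8.31 − 0.0591) − 1] = 120.6 / 28.98 = 4.162 mg/L.
The observed yield is Y_obs = Y/(1 + k_d·θ_c) = 0.432 / (1 + 0.0591 × 8.49) = 0.432 / 1.502 = 0.2877 g VSS per g bCOD removed.
ΔS = 1080 − 4.16 = 1076 mg/L, so the substrate removal rate is 2200 × 1076/1000 = 2367 kg bCOD/d.
P_X = Y_obs · Q(S₀ − S) = 0.2877 × 2367 = 680.9 kg VSS/d.

P_X ≈ 681 kg VSS/d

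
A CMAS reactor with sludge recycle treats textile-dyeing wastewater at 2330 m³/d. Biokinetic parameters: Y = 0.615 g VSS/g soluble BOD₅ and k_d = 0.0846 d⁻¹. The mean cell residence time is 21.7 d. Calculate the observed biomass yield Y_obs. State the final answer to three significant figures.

Y_obs ≈ 0.217 g VSS/g soluble BOD₅

Y_obs = Y / (1 + k_d θ_c) = 0.615 / (1 + 0.0846 × 21.7) = 0.615 / 2.836 = 0.2169.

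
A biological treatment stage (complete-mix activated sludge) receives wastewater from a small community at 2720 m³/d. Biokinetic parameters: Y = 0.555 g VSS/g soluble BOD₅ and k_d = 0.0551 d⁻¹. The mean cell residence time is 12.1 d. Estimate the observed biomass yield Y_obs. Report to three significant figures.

Y_obs ≈ 0.333 g VSS/g soluble BOD₅

Correct the yield for decay: Y_obs = Y/(1 + k_d θ_c) = 0.555 / (1 + 0.0551 × 12.1) = 0.555 / 1.667 = 0.3330.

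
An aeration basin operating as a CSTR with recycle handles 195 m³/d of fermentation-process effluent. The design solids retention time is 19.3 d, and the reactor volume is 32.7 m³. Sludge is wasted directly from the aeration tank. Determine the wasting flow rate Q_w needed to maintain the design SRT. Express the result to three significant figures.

Q_w ≈ 1.69 m³/d

With mixed-liquor wasting, θ_c = V/Q_w, so Q_w = V/θ_c = 32.70/19.3 = 1.694 m³/d.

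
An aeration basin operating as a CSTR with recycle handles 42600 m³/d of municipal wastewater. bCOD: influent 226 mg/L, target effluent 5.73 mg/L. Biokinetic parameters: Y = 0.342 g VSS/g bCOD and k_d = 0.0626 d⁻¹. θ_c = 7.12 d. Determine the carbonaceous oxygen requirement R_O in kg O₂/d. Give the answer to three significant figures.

The observed yield is Y_obs = Y/(1 + k_d·θ_c) = 0.342 / (1 + 0.0626 × 7.12) = 0.342 / 1.446 = 0.2366 g VSS per g bCOD removed.
ΔS = 226 − 5.73 = 220.3 mg/L, so the substrate removal rate is 42600 × 220.3/1000 = 9384 kg bCOD/d.
P_X = Y_obs·Q·(S₀ − S) = 0.2366 × 9384 = 2220 kg VSS/d.
Carbonaceous O₂ demand = substrate oxidised − cell-mass equivalent = 9384 − 1.42 × 2220 = 6231 kg O₂/d.

R_O ≈ 6230 kg O₂/d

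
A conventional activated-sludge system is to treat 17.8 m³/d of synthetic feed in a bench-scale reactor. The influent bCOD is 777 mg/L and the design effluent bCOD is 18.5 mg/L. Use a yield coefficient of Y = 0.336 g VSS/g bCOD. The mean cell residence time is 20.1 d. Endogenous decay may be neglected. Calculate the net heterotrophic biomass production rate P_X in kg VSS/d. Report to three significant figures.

With endogenous decay neglected, the observed yield equals the true yield: Y_obs = Y = 0.336 g VSS/g bCOD.
Mass of bCOD removed per day: Q(S₀ − S) = 17.8 × 758.5 g/m³ = 13.50 kg/d.
So the net sludge growth is P_X = 0.3360 × 13.50 = 4.536 kg VSS/d.

P_X ≈ 4.54 kg VSS/d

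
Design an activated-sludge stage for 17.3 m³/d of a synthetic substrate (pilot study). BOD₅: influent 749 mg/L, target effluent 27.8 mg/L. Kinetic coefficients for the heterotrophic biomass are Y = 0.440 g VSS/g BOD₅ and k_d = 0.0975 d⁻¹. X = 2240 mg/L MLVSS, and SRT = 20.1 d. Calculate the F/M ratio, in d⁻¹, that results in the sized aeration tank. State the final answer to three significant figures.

From the SRT design equation V = Y Q (S₀−S) θ_c / [X (1 + k_d θ_c)] = 0.440 × 17.3 × (749 − 27.8) × 20.1 / [2240 × (1 + 0.0975 × 20.1)] = 1.1×10^5 / 6630 = 16.64 m³.
Food-to-microorganism ratio F/M = Q S₀ / (V X) = 17.3 × 749 / (16.64 × 2240) = 0.3476 d⁻¹.

F/M ≈ 0.348 d⁻¹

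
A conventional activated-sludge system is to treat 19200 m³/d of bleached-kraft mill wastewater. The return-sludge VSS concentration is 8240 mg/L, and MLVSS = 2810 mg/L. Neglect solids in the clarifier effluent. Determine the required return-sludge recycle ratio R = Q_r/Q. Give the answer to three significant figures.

R = Q_r/Q = X/(X_r − X) = 2810 / (8240 − 2810) = 0.5175.

R ≈ 0.517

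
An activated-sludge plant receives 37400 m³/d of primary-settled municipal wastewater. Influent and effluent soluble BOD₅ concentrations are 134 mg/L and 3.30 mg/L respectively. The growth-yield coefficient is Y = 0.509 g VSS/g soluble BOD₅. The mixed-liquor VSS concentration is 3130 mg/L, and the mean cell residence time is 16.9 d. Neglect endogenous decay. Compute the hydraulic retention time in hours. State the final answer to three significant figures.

V·X = Y·Q·ΔS·θ_c gives V = 0.509 × 37400 × (134 − 3.30) × 16.9 / 3130 = 13434 m³.
τ = V/Q = 13434/37400 = 0.3592 d, or 8.621 h.

τ ≈ 8.62 h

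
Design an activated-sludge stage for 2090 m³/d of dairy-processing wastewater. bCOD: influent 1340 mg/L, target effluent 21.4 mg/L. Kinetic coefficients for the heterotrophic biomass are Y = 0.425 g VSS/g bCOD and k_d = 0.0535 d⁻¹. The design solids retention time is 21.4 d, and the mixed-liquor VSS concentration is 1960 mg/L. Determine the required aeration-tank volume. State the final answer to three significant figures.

From the SRT design equation V = Y Q (S₀−S) θ_c / [X (1 + k_d θ_c)] = 0.425 × 2090 × (1340 − 21.4) × 21.4 / [1960 × (1 + 0.0535 × 21.4)] = 2.51×10^7 / 4204 = 5962 m³.

V ≈ 5960 m³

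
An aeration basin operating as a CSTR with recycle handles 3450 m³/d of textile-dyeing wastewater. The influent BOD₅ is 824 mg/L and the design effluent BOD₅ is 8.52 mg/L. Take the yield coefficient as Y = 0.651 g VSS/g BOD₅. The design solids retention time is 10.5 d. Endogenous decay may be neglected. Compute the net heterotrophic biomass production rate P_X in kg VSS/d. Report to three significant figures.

With endogenous decay neglected, the observed yield equals the true yield: Y_obs = Y = 0.651 g VSS/g BOD₅.
Q·(S₀ − S) = 3450 × (824 − 8.52) × 10⁻³ = 2813 kg/d removed.
Net biomass production P_X = Y_obs × Q·(S₀ − S) = 0.6510 × 2813 = 1832 kg VSS/d.

P_X ≈ 1830 kg VSS/d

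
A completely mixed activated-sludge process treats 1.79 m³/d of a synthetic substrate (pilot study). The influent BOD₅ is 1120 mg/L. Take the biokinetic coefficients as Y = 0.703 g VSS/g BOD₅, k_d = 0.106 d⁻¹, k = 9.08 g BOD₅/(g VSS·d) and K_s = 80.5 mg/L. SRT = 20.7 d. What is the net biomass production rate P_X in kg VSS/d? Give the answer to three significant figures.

Effluent substrate depends only on kinetics and SRT: S = K_s(1 + k_d θ_c) / [θ_c(Yk − k_d) − 1] = 80.5 × (1 + 0.106 × 20.7) / [20.7 × (0.703 × 9.08 − 0.106) − 1] = 257.1 / 128.9 = 1.994 mg/L.
Observed yield with endogenous decay: Y_obs = Y / (1 + k_d·θ_c) = 0.703 / (1 + 0.106 × 20.7) = 0.703 / 3.194 = 0.2201 g VSS/g BOD₅.
ΔS = 1120 − 1.99 = 1118 mg/L, so the substrate removal rate is 1.79 × 1118/1000 = 2.001 kg BOD₅/d.
Net biomass production P_X = Y_obs × Q·(S₀ − S) = 0.2201 × 2.001 = 0.4404 kg VSS/d.

P_X ≈ 0.440 kg VSS/d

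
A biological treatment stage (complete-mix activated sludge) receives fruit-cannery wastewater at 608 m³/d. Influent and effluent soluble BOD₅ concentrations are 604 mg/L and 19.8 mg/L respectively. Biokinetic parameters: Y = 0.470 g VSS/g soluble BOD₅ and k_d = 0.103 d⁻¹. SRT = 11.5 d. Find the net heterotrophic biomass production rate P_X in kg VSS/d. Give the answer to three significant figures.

The observed yield is Y_obs = Y/(1 + k_d·θ_c) = 0.470 / (1 + 0.103 × 11.5) = 0.470 / 2.184 = 0.2152 g VSS per g soluble BOD₅ removed.
Mass of soluble BOD₅ removed per day: Q(S₀ − S) = 608 × 584.2 g/m³ = 355.2 kg/d.
Net biomass production P_X = Y_obs × Q·(S₀ − S) = 0.2152 × 355.2 = 76.42 kg VSS/d.

P_X ≈ 76.4 kg VSS/d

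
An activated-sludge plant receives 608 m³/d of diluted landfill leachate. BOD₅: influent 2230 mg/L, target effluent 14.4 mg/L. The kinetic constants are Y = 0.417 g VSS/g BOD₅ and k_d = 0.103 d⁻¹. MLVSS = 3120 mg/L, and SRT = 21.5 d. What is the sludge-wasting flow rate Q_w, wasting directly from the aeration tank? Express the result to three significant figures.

Q_w ≈ 56.0 m³/d

From the SRT design equation V = Y Q (S₀−S) θ_c / [X (1 + k_d θ_c)] = 0.417 × 608 × (2230 − 14.4) × 21.5 / [3120 × (1 + 0.103 × 21.5)] = 1.21×10^7 / 10029 = 1204 m³.
With mixed-liquor wasting, θ_c = V/Q_w, so Q_w = V/θ_c = 1204/21.5 = 56.01 m³/d.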